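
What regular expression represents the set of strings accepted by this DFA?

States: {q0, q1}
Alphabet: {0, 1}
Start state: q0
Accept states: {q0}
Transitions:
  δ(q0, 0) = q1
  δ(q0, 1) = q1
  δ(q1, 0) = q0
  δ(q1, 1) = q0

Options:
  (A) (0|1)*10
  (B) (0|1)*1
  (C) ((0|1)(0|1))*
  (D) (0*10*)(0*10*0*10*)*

Check each option against the DFA on short strings; one disagreement eliminates an option:
  (A) (0|1)*10: on ε the DFA stays in q0 and accepts (q0 ∈ Accept), but the regex does not match it → eliminate
  (B) (0|1)*1: on ε the DFA stays in q0 and accepts (q0 ∈ Accept), but the regex does not match it → eliminate
  (C) ((0|1)(0|1))*: agrees with the DFA on every string of length ≤ 6
  (D) (0*10*)(0*10*0*10*)*: on ε the DFA stays in q0 and accepts (q0 ∈ Accept), but the regex does not match it → eliminate
Only (C) is consistent with the DFA.
(C) ((0|1)(0|1))*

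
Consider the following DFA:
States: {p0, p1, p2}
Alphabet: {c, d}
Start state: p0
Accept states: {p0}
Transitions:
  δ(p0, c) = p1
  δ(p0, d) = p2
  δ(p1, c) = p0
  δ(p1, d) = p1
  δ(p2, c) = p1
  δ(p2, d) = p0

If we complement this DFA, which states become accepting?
Complement accept states = All states \ Original accept states
= {p0, p1, p2} \ {p0}
{p1, p2}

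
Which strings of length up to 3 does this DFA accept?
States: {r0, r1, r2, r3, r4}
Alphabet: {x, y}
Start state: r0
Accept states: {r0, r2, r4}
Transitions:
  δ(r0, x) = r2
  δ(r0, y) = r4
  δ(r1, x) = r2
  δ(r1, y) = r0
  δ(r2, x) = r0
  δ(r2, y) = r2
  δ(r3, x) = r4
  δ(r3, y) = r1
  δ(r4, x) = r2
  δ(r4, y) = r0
ε, x, y, xx, xy, yx, yy, xxx, xxy, xyx, xyy, yxx, yxy, yyx, yyy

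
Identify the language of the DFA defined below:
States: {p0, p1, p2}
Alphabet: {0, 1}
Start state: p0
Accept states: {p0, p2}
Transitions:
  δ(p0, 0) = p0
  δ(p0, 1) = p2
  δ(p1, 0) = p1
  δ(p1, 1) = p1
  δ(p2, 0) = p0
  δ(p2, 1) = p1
Testing a few strings:
  '1' → accept
  '111' → reject
  '0' → accept
  '0110' → reject
State roles: p0=last symbol not 1 (ok); p1=saw 11 (dead); p2=last symbol 1 (ok)
All binary strings with no two consecutive 1's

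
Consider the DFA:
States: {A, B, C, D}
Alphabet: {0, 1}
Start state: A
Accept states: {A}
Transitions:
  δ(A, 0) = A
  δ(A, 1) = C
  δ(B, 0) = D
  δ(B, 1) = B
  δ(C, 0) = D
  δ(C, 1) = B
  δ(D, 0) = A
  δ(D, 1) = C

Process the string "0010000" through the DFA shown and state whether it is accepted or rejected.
Processing string "0010000":
  A --0--> A
  A --0--> A
  A --1--> C
  C --0--> D
  D --0--> A
  A --0--> A
  A --0--> A
Final state: A
Accept states: {A}
Yes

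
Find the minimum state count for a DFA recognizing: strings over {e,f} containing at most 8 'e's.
By Myhill–Nerode, count the distinguishable equivalence classes: 10 classes — having seen 0, 1, …, 8, or >8 copies of 'e'; counts 0 through 8 are accepting and >8 is dead.
10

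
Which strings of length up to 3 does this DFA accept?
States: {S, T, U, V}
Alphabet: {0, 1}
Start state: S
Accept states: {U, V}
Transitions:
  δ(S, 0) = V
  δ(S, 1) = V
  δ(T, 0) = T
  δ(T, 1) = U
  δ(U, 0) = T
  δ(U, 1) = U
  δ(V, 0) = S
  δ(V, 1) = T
0, 1, 000, 001, 011, 100, 101, 111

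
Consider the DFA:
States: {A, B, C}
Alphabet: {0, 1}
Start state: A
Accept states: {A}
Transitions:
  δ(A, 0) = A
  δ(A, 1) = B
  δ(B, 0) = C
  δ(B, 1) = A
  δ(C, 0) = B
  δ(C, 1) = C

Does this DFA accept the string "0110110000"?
Processing string "0110110000":
  A --0--> A
  A --1--> B
  B --1--> A
  A --0--> A
  A --1--> B
  B --1--> A
  A --0--> A
  A --0--> A
  A --0--> A
  A --0--> A
Final state: A
Accept states: {A}
Yes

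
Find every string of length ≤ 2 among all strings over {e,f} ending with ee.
ee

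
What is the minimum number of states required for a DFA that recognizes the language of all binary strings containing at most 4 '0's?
By Myhill–Nerode, count the distinguishable equivalence classes: 6 classes — having seen 0, 1, …, 4, or >4 copies of '0'; counts 0 through 4 are accepting and >4 is dead.
6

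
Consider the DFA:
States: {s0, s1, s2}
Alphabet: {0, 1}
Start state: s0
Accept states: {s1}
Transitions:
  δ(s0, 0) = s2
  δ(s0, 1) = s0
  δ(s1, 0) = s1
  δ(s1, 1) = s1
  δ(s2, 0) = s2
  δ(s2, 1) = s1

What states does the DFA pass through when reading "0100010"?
read '0': s0 → s2
  read '1': s2 → s1
  read '0': s1 → s1
  read '0': s1 → s1
  read '0': s1 → s1
  read '1': s1 → s1
  read '0': s1 → s1
s0 -> s2 -> s1 -> s1 -> s1 -> s1 -> s1 -> s1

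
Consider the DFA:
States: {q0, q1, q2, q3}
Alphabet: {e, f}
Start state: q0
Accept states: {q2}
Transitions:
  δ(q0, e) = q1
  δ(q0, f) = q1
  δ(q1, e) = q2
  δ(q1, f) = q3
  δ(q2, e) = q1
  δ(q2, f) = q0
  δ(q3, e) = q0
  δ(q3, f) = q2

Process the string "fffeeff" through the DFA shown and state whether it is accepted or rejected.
Processing string "fffeeff":
  q0 --f--> q1
  q1 --f--> q3
  q3 --f--> q2
  q2 --e--> q1
  q1 --e--> q2
  q2 --f--> q0
  q0 --f--> q1
Final state: q1
Accept states: {q2}
No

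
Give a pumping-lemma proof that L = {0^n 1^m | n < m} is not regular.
Assume L is regular with pumping length p. Idea: pumping up the 0-block makes the 0-count reach the 1-count.
Choose s = 0^p 1^(p+1) ∈ L. By the pumping lemma, s = xyz with |xy| ≤ p, |y| > 0, so y = 0^k with k ≥ 1. Then xy²z = 0^(p+k) 1^(p+1). Since p+k ≥ p+1, the number of 0's is no longer strictly less than the number of 1's, so xy²z ∉ L.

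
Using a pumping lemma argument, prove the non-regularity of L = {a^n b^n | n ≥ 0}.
Assume L is regular with pumping length p. Idea: pumping the a-block changes the count balance.
Choose s = a^p b^p (length 2p ≥ p). By the pumping lemma, s = xyz with |xy| ≤ p, |y| > 0. So y = a^k for some k > 0 (since xy is entirely within the a's). Pumping gives xy²z = a^(p+k) b^p, which is not in L since p+k ≠ p.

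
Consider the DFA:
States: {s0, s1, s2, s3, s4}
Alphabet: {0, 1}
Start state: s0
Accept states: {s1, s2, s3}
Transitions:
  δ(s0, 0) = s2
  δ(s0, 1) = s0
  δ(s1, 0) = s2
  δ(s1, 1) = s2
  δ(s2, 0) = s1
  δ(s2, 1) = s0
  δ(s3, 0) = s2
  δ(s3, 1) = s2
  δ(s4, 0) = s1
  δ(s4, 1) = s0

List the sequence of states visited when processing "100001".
read '1': s0 → s0
  read '0': s0 → s2
  read '0': s2 → s1
  read '0': s1 → s2
  read '0': s2 → s1
  read '1': s1 → s2
s0 -> s0 -> s2 -> s1 -> s2 -> s1 -> s2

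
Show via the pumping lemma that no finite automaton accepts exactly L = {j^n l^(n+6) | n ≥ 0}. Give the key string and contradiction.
Assume L is regular with pumping length p. Idea: pumping the j-block breaks the fixed offset of 6.
Choose s = j^p l^(p+6) ∈ L. By the pumping lemma, s = xyz with |xy| ≤ p, |y| > 0, so y = j^k with k ≥ 1. Then xy²z = j^(p+k) l^(p+6). For this to be in L we would need p+6 = (p+k)+6, i.e. k = 0, contradicting k ≥ 1. So xy²z ∉ L.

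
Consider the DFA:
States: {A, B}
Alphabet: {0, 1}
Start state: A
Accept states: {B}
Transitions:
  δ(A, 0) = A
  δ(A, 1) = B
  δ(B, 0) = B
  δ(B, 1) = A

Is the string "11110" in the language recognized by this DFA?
Processing string "11110":
  A --1--> B
  B --1--> A
  A --1--> B
  B --1--> A
  A --0--> A
Final state: A
Accept states: {B}
No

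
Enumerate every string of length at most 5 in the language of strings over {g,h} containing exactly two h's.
hh, ghh, hgh, hhg, gghh, ghgh, ghhg, hggh, hghg, hhgg, ggghh, gghgh, gghhg, ghggh, ghghg, ghhgg, hgggh, hgghg, hghgg, hhggg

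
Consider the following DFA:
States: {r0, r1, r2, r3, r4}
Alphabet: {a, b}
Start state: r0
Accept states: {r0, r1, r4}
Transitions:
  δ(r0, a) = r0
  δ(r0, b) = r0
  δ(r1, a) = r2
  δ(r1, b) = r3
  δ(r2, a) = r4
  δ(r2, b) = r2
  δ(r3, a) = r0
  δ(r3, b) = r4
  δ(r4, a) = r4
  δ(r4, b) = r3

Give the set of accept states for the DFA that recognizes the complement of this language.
Complement accept states = All states \ Original accept states
= {r0, r1, r2, r3, r4} \ {r0, r1, r4}
{r2, r3}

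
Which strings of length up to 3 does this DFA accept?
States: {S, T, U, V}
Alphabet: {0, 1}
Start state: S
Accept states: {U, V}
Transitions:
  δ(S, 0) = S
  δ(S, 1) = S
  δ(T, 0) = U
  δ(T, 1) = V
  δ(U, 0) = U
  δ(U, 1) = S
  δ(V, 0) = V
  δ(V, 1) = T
None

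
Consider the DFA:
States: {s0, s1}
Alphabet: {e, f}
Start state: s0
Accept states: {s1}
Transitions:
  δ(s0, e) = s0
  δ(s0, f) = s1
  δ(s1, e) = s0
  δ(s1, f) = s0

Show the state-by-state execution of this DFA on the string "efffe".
read 'e': s0 → s0
  read 'f': s0 → s1
  read 'f': s1 → s0
  read 'f': s0 → s1
  read 'e': s1 → s0
s0 -> s0 -> s1 -> s0 -> s1 -> s0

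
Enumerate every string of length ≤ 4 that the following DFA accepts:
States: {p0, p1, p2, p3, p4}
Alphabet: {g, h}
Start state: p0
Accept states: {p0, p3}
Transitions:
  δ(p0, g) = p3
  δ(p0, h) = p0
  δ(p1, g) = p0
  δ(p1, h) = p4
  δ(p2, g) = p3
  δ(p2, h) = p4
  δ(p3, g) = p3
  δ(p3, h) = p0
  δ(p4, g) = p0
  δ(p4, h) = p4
ε, g, h, gg, gh, hg, hh, ggg, ggh, ghg, ghh, hgg, hgh, hhg, hhh, gggg, gggh, gghg, gghh, ghgg, ghgh, ghhg, ghhh, hggg, hggh, hghg, hghh, hhgg, hhgh, hhhg, hhhh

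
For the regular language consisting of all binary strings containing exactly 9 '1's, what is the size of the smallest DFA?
By Myhill–Nerode, count the distinguishable equivalence classes: 11 classes — having seen 0, 1, …, 9, or >9 copies of '1'; the count-9 class is the only accepting one and >9 is dead.
11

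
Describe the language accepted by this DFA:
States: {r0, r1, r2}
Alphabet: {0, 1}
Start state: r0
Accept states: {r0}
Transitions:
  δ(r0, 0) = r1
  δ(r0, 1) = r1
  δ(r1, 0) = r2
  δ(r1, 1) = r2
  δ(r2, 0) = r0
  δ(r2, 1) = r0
Testing a few strings:
  '100' → accept
  '01' → reject
  '0' → reject
  '110' → accept
State roles: r0=length ≡ 0 (mod 3); r1=length ≡ 1 (mod 3); r2=length ≡ 2 (mod 3)
All binary strings whose length is a multiple of 3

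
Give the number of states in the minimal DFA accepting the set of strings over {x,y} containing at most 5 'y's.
By Myhill–Nerode, count the distinguishable equivalence classes: 7 classes — having seen 0, 1, …, 5, or >5 copies of 'y'; counts 0 through 5 are accepting and >5 is dead.
7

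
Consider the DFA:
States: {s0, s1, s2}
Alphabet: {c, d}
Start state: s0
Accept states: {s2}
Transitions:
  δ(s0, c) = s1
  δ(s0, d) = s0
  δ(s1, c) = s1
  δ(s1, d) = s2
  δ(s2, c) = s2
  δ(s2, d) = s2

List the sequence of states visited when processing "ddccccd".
read 'd': s0 → s0
  read 'd': s0 → s0
  read 'c': s0 → s1
  read 'c': s1 → s1
  read 'c': s1 → s1
  read 'c': s1 → s1
  read 'd': s1 → s2
s0 -> s0 -> s0 -> s1 -> s1 -> s1 -> s1 -> s2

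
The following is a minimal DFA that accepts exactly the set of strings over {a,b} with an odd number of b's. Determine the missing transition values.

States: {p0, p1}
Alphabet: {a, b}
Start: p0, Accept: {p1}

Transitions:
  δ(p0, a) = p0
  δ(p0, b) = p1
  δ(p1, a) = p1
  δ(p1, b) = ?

From the language and accept set, identify what each state tracks — p0: even number of b's so far; p1: odd number of b's so far.
Each missing δ(q, a) is the state matching the new tracked value after reading a.
δ(p1, b) = p0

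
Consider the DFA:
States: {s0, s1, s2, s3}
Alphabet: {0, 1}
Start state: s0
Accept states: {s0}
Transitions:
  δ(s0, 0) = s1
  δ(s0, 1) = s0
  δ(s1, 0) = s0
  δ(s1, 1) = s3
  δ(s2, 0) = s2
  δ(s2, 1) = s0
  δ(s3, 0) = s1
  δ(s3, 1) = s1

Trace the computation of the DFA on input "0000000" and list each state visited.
read '0': s0 → s1
  read '0': s1 → s0
  read '0': s0 → s1
  read '0': s1 → s0
  read '0': s0 → s1
  read '0': s1 → s0
  read '0': s0 → s1
s0 -> s1 -> s0 -> s1 -> s0 -> s1 -> s0 -> s1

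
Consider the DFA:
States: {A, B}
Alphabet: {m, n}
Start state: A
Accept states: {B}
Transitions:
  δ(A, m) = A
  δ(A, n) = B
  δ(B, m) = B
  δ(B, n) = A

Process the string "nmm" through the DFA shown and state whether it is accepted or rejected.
Processing string "nmm":
  A --n--> B
  B --m--> B
  B --m--> B
Final state: B
Accept states: {B}
Yes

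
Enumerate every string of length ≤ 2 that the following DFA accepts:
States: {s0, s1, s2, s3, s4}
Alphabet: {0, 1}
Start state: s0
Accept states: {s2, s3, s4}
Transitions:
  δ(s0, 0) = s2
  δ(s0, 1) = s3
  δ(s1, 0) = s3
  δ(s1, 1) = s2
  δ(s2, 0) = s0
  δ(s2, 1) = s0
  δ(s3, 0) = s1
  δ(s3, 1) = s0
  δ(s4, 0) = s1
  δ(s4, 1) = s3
0, 1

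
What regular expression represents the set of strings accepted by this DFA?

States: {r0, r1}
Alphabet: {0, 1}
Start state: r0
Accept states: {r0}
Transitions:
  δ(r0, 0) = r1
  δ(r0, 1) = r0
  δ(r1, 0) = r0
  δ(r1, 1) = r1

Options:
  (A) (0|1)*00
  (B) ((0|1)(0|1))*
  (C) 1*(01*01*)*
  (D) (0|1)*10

Check each option against the DFA on short strings; one disagreement eliminates an option:
  (A) (0|1)*00: on ε the DFA stays in r0 and accepts (r0 ∈ Accept), but the regex does not match it → eliminate
  (B) ((0|1)(0|1))*: on '1' the DFA goes r0 → r0 and accepts (r0 ∈ Accept), but the regex does not match it → eliminate
  (C) 1*(01*01*)*: agrees with the DFA on every string of length ≤ 6
  (D) (0|1)*10: on ε the DFA stays in r0 and accepts (r0 ∈ Accept), but the regex does not match it → eliminate
Only (C) is consistent with the DFA.
(C) 1*(01*01*)*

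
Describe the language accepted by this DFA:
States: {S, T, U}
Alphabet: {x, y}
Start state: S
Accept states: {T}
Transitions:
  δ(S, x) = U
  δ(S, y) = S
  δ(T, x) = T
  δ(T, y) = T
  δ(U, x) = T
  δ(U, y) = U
Testing a few strings:
  'yxx' → accept
  'yyx' → reject
  'xy' → reject
  'yyxx' → accept
State roles: S=zero x's seen; T=≥ two x's seen; U=one x seen
All strings over {x,y} containing at least two x's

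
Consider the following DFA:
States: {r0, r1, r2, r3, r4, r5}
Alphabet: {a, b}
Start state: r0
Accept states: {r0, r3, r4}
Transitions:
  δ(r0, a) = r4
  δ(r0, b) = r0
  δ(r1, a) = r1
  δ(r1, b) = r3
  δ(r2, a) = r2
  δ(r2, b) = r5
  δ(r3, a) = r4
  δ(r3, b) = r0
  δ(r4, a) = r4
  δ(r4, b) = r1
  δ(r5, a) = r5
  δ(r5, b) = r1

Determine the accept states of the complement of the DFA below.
Complement accept states = All states \ Original accept states
= {r0, r1, r2, r3, r4, r5} \ {r0, r3, r4}
{r1, r2, r5}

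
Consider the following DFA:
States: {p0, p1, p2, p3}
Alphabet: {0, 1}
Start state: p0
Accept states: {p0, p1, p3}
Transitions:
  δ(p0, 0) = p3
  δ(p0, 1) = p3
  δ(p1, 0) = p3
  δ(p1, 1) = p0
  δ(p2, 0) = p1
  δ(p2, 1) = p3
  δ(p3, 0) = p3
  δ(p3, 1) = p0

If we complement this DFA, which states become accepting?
Complement accept states = All states \ Original accept states
= {p0, p1, p2, p3} \ {p0, p1, p3}
{p2}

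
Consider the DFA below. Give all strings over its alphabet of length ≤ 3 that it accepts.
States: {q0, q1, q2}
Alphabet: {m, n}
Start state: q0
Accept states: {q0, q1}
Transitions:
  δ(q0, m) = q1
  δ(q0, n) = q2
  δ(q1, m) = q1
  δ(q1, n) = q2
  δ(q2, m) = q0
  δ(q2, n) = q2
ε, m, mm, nm, mmm, mnm, nmm, nnm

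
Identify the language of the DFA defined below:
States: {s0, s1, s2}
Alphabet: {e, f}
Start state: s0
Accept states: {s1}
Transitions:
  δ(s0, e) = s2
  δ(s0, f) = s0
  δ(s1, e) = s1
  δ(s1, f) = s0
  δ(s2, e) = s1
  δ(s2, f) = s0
Testing a few strings:
  'feff' → reject
  'eeff' → reject
  'efe' → reject
  'e' → reject
State roles: s0=last symbol not e; s1=two trailing e's; s2=one trailing e
All strings over {e,f} ending with ee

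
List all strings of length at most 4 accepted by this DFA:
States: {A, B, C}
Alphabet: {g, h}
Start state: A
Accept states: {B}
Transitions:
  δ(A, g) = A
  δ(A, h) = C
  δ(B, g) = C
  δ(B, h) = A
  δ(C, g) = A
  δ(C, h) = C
None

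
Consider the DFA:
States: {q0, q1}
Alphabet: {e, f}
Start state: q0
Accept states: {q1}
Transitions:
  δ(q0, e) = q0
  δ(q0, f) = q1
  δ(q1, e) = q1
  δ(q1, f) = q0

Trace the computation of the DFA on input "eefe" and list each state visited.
read 'e': q0 → q0
  read 'e': q0 → q0
  read 'f': q0 → q1
  read 'e': q1 → q1
q0 -> q0 -> q0 -> q1 -> q1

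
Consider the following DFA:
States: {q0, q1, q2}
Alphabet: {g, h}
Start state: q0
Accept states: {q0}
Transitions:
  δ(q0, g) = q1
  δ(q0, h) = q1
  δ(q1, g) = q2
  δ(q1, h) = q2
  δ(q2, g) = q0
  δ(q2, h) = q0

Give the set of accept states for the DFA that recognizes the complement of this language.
Complement accept states = All states \ Original accept states
= {q0, q1, q2} \ {q0}
{q1, q2}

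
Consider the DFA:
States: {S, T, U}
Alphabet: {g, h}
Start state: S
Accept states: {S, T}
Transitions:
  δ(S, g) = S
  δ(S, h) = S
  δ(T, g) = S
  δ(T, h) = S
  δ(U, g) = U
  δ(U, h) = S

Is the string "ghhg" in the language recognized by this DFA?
Processing string "ghhg":
  S --g--> S
  S --h--> S
  S --h--> S
  S --g--> S
Final state: S
Accept states: {S, T}
Yes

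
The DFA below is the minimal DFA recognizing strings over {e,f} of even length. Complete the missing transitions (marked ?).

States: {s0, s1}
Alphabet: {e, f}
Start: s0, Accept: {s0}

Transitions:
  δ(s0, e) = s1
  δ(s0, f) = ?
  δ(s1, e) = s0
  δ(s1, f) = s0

From the language and accept set, identify what each state tracks — s0: even length so far; s1: odd length so far.
Each missing δ(q, a) is the state matching the new tracked value after reading a.
δ(s0, f) = s1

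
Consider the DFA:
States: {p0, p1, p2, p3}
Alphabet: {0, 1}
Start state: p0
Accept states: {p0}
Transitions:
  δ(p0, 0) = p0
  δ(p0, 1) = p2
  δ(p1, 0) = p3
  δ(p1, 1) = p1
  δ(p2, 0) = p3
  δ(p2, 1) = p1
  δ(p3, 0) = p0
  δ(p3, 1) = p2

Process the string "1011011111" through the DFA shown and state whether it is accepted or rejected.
Processing string "1011011111":
  p0 --1--> p2
  p2 --0--> p3
  p3 --1--> p2
  p2 --1--> p1
  p1 --0--> p3
  p3 --1--> p2
  p2 --1--> p1
  p1 --1--> p1
  p1 --1--> p1
  p1 --1--> p1
Final state: p1
Accept states: {p0}
No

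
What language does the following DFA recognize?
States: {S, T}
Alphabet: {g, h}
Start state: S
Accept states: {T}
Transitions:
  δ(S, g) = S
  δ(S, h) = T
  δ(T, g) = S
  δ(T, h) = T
Testing a few strings:
  'gh' → accept
  'gg' → reject
  'g' → reject
  'h' → accept
State roles: S=last symbol not h; T=last symbol is h
All strings over {g,h} ending with h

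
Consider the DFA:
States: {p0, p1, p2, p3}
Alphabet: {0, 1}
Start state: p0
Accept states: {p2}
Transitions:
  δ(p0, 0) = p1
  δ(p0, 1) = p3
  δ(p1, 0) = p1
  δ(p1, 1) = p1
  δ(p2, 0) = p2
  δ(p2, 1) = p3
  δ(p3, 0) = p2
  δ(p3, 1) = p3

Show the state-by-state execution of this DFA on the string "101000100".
read '1': p0 → p3
  read '0': p3 → p2
  read '1': p2 → p3
  read '0': p3 → p2
  read '0': p2 → p2
  read '0': p2 → p2
  read '1': p2 → p3
  read '0': p3 → p2
  read '0': p2 → p2
p0 -> p3 -> p2 -> p3 -> p2 -> p2 -> p2 -> p3 -> p2 -> p2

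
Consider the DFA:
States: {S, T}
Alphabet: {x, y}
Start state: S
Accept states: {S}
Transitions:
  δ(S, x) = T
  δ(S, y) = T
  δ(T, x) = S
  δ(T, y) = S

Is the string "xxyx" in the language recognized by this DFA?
Processing string "xxyx":
  S --x--> T
  T --x--> S
  S --y--> T
  T --x--> S
Final state: S
Accept states: {S}
Yes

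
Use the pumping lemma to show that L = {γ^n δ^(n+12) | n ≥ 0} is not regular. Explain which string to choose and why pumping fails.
Assume L is regular with pumping length p. Idea: pumping the γ-block breaks the fixed offset of 12.
Choose s = γ^p δ^(p+12) ∈ L. By the pumping lemma, s = xyz with |xy| ≤ p, |y| > 0, so y = γ^k with k ≥ 1. Then xy²z = γ^(p+k) δ^(p+12). For this to be in L we would need p+12 = (p+k)+12, i.e. k = 0, contradicting k ≥ 1. So xy²z ∉ L.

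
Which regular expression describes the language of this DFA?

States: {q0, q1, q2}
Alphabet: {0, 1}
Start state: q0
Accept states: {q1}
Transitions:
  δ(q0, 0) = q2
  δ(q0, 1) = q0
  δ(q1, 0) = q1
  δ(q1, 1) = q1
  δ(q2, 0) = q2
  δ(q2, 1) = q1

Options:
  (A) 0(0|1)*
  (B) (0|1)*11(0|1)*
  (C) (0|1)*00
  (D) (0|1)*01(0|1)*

Check each option against the DFA on short strings; one disagreement eliminates an option:
  (A) 0(0|1)*: on '0' the DFA goes q0 → q2 and rejects (q2 ∉ Accept), but the regex matches it → eliminate
  (B) (0|1)*11(0|1)*: on '01' the DFA goes q0 → q2 → q1 and accepts (q1 ∈ Accept), but the regex does not match it → eliminate
  (C) (0|1)*00: on '00' the DFA goes q0 → q2 → q2 and rejects (q2 ∉ Accept), but the regex matches it → eliminate
  (D) (0|1)*01(0|1)*: agrees with the DFA on every string of length ≤ 6
Only (D) is consistent with the DFA.
(D) (0|1)*01(0|1)*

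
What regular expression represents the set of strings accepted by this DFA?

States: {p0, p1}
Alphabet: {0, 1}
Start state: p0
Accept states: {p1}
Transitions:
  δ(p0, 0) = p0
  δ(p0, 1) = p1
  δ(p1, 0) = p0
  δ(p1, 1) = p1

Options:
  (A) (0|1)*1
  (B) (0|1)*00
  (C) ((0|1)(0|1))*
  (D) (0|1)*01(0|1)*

Check each option against the DFA on short strings; one disagreement eliminates an option:
  (A) (0|1)*1: agrees with the DFA on every string of length ≤ 6
  (B) (0|1)*00: on '1' the DFA goes p0 → p1 and accepts (p1 ∈ Accept), but the regex does not match it → eliminate
  (C) ((0|1)(0|1))*: on ε the DFA stays in p0 and rejects (p0 ∉ Accept), but the regex matches it → eliminate
  (D) (0|1)*01(0|1)*: on '1' the DFA goes p0 → p1 and accepts (p1 ∈ Accept), but the regex does not match it → eliminate
Only (A) is consistent with the DFA.
(A) (0|1)*1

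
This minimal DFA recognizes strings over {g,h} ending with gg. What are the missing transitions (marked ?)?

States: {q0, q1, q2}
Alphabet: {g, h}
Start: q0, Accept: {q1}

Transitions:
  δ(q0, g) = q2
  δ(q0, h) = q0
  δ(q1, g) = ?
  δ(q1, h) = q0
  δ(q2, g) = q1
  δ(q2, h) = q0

From the language and accept set, identify what each state tracks — q0: last symbol not g; q1: two trailing g's; q2: one trailing g.
Each missing δ(q, a) is the state matching the new tracked value after reading a.
δ(q1, g) = q1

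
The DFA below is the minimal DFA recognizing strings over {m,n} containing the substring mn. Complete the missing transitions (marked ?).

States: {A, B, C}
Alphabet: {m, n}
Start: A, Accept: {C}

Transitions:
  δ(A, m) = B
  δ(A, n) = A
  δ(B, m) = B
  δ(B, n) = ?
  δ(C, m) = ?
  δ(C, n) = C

From the language and accept set, identify what each state tracks — A: no m seen yet; B: seen a m, waiting for n; C: substring mn seen.
Each missing δ(q, a) is the state matching the new tracked value after reading a.
δ(B, n) = C; δ(C, m) = C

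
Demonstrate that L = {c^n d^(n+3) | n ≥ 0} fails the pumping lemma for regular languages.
Assume L is regular with pumping length p. Idea: pumping the c-block breaks the fixed offset of 3.
Choose s = c^p d^(p+3) ∈ L. By the pumping lemma, s = xyz with |xy| ≤ p, |y| > 0, so y = c^k with k ≥ 1. Then xy²z = c^(p+k) d^(p+3). For this to be in L we would need p+3 = (p+k)+3, i.e. k = 0, contradicting k ≥ 1. So xy²z ∉ L.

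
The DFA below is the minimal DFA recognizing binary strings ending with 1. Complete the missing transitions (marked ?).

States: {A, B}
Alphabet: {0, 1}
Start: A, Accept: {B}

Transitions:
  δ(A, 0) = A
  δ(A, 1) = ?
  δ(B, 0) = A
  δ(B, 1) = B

From the language and accept set, identify what each state tracks — A: last symbol not 1; B: last symbol is 1.
Each missing δ(q, a) is the state matching the new tracked value after reading a.
δ(A, 1) = B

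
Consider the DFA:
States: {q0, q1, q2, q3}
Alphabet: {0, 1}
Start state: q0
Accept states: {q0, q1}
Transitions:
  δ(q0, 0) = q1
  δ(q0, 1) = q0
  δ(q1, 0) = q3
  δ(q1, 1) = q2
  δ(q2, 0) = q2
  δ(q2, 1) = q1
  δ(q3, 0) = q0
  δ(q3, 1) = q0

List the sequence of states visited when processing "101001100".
read '1': q0 → q0
  read '0': q0 → q1
  read '1': q1 → q2
  read '0': q2 → q2
  read '0': q2 → q2
  read '1': q2 → q1
  read '1': q1 → q2
  read '0': q2 → q2
  read '0': q2 → q2
q0 -> q0 -> q1 -> q2 -> q2 -> q2 -> q1 -> q2 -> q2 -> q2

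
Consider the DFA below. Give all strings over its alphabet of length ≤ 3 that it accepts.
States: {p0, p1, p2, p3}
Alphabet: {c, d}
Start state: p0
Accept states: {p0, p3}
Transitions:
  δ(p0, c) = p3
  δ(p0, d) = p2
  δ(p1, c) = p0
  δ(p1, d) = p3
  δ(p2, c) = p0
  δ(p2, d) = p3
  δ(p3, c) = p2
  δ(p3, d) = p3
ε, c, cd, dc, dd, ccc, ccd, cdd, dcc, ddd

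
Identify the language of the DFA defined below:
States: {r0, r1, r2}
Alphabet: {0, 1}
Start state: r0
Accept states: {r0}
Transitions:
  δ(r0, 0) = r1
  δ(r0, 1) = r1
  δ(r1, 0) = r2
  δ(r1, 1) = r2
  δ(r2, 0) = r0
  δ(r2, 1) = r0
Testing a few strings:
  '11' → reject
  '100' → accept
  '1011' → reject
  '0' → reject
State roles: r0=length ≡ 0 (mod 3); r1=length ≡ 1 (mod 3); r2=length ≡ 2 (mod 3)
All binary strings whose length is a multiple of 3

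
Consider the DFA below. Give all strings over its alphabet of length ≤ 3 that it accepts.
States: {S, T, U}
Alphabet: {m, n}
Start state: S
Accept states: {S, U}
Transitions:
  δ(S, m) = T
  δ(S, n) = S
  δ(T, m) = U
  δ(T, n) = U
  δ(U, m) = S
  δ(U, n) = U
ε, n, mm, mn, nn, mmm, mmn, mnm, mnn, nmm, nmn, nnn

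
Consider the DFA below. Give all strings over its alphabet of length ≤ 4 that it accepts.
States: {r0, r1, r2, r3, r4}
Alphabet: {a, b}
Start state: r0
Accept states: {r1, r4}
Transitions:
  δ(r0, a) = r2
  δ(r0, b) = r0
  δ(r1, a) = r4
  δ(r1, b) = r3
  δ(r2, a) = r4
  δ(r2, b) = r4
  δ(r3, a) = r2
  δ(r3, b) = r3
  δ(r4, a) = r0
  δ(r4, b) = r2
aa, ab, baa, bab, aaba, aabb, abba, abbb, bbaa, bbab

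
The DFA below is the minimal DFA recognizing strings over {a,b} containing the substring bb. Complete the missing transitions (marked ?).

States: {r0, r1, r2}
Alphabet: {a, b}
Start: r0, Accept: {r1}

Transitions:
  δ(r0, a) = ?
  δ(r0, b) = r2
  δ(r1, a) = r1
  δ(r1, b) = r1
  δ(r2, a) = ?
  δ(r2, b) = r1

From the language and accept set, identify what each state tracks — r0: no progress toward bb; r1: substring bb seen; r2: one trailing b.
Each missing δ(q, a) is the state matching the new tracked value after reading a.
δ(r0, a) = r0; δ(r2, a) = r0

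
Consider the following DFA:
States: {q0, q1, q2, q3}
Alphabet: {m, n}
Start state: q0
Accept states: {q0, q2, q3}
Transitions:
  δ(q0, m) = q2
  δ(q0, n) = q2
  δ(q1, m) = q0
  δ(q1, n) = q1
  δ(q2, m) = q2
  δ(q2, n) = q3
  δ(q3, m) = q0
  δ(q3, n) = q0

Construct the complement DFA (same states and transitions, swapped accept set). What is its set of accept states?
Complement accept states = All states \ Original accept states
= {q0, q1, q2, q3} \ {q0, q2, q3}
{q1}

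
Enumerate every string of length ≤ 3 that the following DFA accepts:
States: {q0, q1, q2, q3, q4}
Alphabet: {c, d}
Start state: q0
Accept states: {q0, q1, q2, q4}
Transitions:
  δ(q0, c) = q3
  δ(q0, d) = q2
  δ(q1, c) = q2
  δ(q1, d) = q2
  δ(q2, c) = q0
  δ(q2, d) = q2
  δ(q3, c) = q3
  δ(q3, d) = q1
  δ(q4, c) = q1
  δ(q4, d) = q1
ε, d, cd, dc, dd, ccd, cdc, cdd, dcd, ddc, ddd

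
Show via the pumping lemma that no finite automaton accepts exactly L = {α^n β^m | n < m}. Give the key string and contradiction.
Assume L is regular with pumping length p. Idea: pumping up the α-block makes the α-count reach the β-count.
Choose s = α^p β^(p+1) ∈ L. By the pumping lemma, s = xyz with |xy| ≤ p, |y| > 0, so y = α^k with k ≥ 1. Then xy²z = α^(p+k) β^(p+1). Since p+k ≥ p+1, the number of α's is no longer strictly less than the number of β's, so xy²z ∉ L.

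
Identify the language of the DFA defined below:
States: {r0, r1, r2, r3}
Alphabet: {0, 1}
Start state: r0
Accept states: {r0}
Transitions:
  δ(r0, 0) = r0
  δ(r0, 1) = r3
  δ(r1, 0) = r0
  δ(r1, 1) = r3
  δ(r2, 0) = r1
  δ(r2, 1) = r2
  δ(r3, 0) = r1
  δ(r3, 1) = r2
Testing a few strings:
  '0' → accept
  '1' → reject
  '101' → reject
  '1110' → reject
State roles: r0=value ≡ 0 (mod 4); r1=value ≡ 2 (mod 4); r2=value ≡ 3 (mod 4); r3=value ≡ 1 (mod 4)
All binary strings representing a multiple of 4 (read in base 2; leading zeros allowed and ε counts as 0)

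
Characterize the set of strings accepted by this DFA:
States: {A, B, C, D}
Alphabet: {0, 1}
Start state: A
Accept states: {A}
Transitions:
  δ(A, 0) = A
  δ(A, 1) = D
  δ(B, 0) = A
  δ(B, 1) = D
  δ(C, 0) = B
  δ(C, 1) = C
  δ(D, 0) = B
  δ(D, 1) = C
Testing a few strings:
  '100' → accept
  '101' → reject
  '1' → reject
  '001' → reject
State roles: A=value ≡ 0 (mod 4); B=value ≡ 2 (mod 4); C=value ≡ 3 (mod 4); D=value ≡ 1 (mod 4)
All binary strings representing a multiple of 4 (read in base 2; leading zeros allowed and ε counts as 0)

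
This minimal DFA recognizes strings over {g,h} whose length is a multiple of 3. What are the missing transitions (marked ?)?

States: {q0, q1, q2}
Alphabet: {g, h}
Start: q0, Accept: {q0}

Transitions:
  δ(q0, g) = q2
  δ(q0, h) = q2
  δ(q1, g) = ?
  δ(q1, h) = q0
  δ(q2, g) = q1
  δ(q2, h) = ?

From the language and accept set, identify what each state tracks — q0: length ≡ 0 (mod 3); q1: length ≡ 2 (mod 3); q2: length ≡ 1 (mod 3).
Each missing δ(q, a) is the state matching the new tracked value after reading a.
δ(q1, g) = q0; δ(q2, h) = q1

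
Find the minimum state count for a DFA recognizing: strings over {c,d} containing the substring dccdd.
By Myhill–Nerode, count the distinguishable equivalence classes: 6 classes — one per longest suffix of the input that is a prefix of 'dccdd' (lengths 0 through 4), plus an absorbing 'already seen dccdd' class.
6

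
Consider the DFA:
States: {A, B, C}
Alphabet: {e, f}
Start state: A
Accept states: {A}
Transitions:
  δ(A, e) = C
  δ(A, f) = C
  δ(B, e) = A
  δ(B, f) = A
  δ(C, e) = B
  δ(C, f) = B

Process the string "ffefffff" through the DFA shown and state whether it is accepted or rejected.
Processing string "ffefffff":
  A --f--> C
  C --f--> B
  B --e--> A
  A --f--> C
  C --f--> B
  B --f--> A
  A --f--> C
  C --f--> B
Final state: B
Accept states: {A}
No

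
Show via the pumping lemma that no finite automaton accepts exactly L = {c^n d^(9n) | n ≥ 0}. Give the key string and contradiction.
Assume L is regular with pumping length p. Idea: pumping the c-block breaks the 1:9 ratio.
Choose s = c^p d^(9p) (length 10p ≥ p). By the pumping lemma, s = xyz with |xy| ≤ p, |y| > 0, so y = c^k with k ≥ 1. Then xy²z = c^(p+k) d^(9p). For this to be in L we would need 9p = 9(p+k), i.e. 9k = 0, contradicting k ≥ 1. So xy²z ∉ L.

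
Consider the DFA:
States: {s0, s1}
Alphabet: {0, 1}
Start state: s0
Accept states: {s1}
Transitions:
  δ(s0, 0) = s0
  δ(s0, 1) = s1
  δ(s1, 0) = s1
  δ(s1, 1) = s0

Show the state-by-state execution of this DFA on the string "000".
read '0': s0 → s0
  read '0': s0 → s0
  read '0': s0 → s0
s0 -> s0 -> s0 -> s0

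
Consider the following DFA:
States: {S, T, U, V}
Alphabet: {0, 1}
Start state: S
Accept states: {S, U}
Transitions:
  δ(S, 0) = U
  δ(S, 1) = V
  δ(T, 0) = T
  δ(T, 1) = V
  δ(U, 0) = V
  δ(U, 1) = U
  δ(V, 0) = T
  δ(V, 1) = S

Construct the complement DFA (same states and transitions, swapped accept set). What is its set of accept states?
Complement accept states = All states \ Original accept states
= {S, T, U, V} \ {S, U}
{T, V}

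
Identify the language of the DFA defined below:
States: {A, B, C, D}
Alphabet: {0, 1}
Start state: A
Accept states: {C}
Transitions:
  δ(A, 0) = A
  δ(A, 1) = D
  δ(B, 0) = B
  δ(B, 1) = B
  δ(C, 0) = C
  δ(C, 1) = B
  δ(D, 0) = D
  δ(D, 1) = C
Testing a few strings:
  '1100' → accept
  '10' → reject
  '1' → reject
  '1011' → reject
State roles: A=zero 1's; B=≥ three 1's (dead); C=two 1's; D=one 1
All binary strings containing exactly two 1's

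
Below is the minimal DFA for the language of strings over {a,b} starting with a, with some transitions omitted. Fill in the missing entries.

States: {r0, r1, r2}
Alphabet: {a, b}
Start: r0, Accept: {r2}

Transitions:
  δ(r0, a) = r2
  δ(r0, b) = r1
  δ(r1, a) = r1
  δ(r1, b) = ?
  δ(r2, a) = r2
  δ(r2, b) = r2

From the language and accept set, identify what each state tracks — r0: no input read; r1: started with b (dead); r2: started with a.
Each missing δ(q, a) is the state matching the new tracked value after reading a.
δ(r1, b) = r1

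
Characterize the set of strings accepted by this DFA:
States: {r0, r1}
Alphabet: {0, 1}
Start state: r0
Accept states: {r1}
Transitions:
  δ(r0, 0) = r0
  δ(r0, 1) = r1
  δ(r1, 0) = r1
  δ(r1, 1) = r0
Testing a few strings:
  '110' → reject
  '011' → reject
  '1' → accept
  '01' → accept
State roles: r0=even number of 1's so far; r1=odd number of 1's so far
All binary strings with an odd number of 1's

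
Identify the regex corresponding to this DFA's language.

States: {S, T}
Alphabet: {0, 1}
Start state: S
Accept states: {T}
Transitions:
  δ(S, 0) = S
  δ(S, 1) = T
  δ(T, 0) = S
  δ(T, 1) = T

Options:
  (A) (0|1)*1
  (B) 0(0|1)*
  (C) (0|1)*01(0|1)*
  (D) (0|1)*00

Check each option against the DFA on short strings; one disagreement eliminates an option:
  (A) (0|1)*1: agrees with the DFA on every string of length ≤ 6
  (B) 0(0|1)*: on '0' the DFA goes S → S and rejects (S ∉ Accept), but the regex matches it → eliminate
  (C) (0|1)*01(0|1)*: on '1' the DFA goes S → T and accepts (T ∈ Accept), but the regex does not match it → eliminate
  (D) (0|1)*00: on '1' the DFA goes S → T and accepts (T ∈ Accept), but the regex does not match it → eliminate
Only (A) is consistent with the DFA.
(A) (0|1)*1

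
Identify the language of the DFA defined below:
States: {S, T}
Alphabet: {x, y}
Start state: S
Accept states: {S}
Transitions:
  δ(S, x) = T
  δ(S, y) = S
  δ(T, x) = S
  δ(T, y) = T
Testing a few strings:
  'xx' → accept
  'y' → accept
  'xy' → reject
  'xxy' → accept
State roles: S=even number of x's so far; T=odd number of x's so far
All strings over {x,y} with an even number of x's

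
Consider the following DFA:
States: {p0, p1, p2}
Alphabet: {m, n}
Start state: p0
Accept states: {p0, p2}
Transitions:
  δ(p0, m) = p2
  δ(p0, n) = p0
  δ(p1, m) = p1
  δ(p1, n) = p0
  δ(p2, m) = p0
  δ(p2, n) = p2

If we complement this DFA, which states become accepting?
Complement accept states = All states \ Original accept states
= {p0, p1, p2} \ {p0, p2}
{p1}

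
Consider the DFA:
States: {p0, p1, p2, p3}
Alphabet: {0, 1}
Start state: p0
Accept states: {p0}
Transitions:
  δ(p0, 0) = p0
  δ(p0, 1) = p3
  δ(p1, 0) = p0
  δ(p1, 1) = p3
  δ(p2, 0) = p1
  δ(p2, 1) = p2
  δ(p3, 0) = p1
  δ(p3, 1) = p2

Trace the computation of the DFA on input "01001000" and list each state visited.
read '0': p0 → p0
  read '1': p0 → p3
  read '0': p3 → p1
  read '0': p1 → p0
  read '1': p0 → p3
  read '0': p3 → p1
  read '0': p1 → p0
  read '0': p0 → p0
p0 -> p0 -> p3 -> p1 -> p0 -> p3 -> p1 -> p0 -> p0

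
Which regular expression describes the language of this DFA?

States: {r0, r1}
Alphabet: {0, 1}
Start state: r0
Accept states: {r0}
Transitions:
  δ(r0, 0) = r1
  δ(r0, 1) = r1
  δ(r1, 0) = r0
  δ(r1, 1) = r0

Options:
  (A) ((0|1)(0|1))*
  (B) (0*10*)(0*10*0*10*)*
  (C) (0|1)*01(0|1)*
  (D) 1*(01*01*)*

Check each option against the DFA on short strings; one disagreement eliminates an option:
  (A) ((0|1)(0|1))*: agrees with the DFA on every string of length ≤ 6
  (B) (0*10*)(0*10*0*10*)*: on ε the DFA stays in r0 and accepts (r0 ∈ Accept), but the regex does not match it → eliminate
  (C) (0|1)*01(0|1)*: on ε the DFA stays in r0 and accepts (r0 ∈ Accept), but the regex does not match it → eliminate
  (D) 1*(01*01*)*: on '1' the DFA goes r0 → r1 and rejects (r1 ∉ Accept), but the regex matches it → eliminate
Only (A) is consistent with the DFA.
(A) ((0|1)(0|1))*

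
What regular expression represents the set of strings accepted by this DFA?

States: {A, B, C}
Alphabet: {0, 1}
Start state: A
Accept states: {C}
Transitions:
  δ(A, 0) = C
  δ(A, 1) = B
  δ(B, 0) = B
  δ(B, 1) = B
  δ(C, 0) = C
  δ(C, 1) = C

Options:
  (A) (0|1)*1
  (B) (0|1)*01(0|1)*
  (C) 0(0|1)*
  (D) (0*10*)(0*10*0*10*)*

Check each option against the DFA on short strings; one disagreement eliminates an option:
  (A) (0|1)*1: on '0' the DFA goes A → C and accepts (C ∈ Accept), but the regex does not match it → eliminate
  (B) (0|1)*01(0|1)*: on '0' the DFA goes A → C and accepts (C ∈ Accept), but the regex does not match it → eliminate
  (C) 0(0|1)*: agrees with the DFA on every string of length ≤ 6
  (D) (0*10*)(0*10*0*10*)*: on '0' the DFA goes A → C and accepts (C ∈ Accept), but the regex does not match it → eliminate
Only (C) is consistent with the DFA.
(C) 0(0|1)*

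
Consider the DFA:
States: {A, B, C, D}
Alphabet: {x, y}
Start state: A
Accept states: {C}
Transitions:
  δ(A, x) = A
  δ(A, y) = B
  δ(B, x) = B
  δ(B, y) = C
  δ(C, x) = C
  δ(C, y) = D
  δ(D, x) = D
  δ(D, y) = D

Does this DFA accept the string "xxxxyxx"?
Processing string "xxxxyxx":
  A --x--> A
  A --x--> A
  A --x--> A
  A --x--> A
  A --y--> B
  B --x--> B
  B --x--> B
Final state: B
Accept states: {C}
No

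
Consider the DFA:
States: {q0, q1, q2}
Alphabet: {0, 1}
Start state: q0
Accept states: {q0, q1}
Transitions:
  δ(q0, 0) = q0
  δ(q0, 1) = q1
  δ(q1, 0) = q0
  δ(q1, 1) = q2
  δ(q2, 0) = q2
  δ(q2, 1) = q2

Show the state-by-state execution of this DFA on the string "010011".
read '0': q0 → q0
  read '1': q0 → q1
  read '0': q1 → q0
  read '0': q0 → q0
  read '1': q0 → q1
  read '1': q1 → q2
q0 -> q0 -> q1 -> q0 -> q0 -> q1 -> q2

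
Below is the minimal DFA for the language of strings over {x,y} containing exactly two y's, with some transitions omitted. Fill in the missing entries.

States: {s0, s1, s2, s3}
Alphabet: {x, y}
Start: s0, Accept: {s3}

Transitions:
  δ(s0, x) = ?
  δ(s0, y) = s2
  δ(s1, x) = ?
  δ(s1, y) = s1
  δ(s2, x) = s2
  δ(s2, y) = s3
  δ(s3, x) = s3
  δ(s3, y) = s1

From the language and accept set, identify what each state tracks — s0: zero y's; s1: ≥ three y's (dead); s2: one y; s3: two y's.
Each missing δ(q, a) is the state matching the new tracked value after reading a.
δ(s0, x) = s0; δ(s1, x) = s1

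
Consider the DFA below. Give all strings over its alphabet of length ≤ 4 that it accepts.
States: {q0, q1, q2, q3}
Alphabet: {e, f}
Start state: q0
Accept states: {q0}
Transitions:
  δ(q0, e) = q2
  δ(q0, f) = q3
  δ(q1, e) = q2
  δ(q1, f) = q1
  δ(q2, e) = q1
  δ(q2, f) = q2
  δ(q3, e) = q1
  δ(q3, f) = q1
ε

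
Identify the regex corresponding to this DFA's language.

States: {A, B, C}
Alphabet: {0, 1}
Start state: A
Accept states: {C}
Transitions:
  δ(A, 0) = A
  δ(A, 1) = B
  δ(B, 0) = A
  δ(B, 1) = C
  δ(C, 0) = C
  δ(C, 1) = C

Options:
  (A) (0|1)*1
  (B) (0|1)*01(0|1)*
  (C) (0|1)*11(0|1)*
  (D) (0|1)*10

Check each option against the DFA on short strings; one disagreement eliminates an option:
  (A) (0|1)*1: on '1' the DFA goes A → B and rejects (B ∉ Accept), but the regex matches it → eliminate
  (B) (0|1)*01(0|1)*: on '01' the DFA goes A → A → B and rejects (B ∉ Accept), but the regex matches it → eliminate
  (C) (0|1)*11(0|1)*: agrees with the DFA on every string of length ≤ 6
  (D) (0|1)*10: on '10' the DFA goes A → B → A and rejects (A ∉ Accept), but the regex matches it → eliminate
Only (C) is consistent with the DFA.
(C) (0|1)*11(0|1)*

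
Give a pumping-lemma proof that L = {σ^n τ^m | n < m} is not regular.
Assume L is regular with pumping length p. Idea: pumping up the σ-block makes the σ-count reach the τ-count.
Choose s = σ^p τ^(p+1) ∈ L. By the pumping lemma, s = xyz with |xy| ≤ p, |y| > 0, so y = σ^k with k ≥ 1. Then xy²z = σ^(p+k) τ^(p+1). Since p+k ≥ p+1, the number of σ's is no longer strictly less than the number of τ's, so xy²z ∉ L.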